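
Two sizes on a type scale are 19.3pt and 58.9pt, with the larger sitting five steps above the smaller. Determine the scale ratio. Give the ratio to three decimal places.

The ratio satisfies 19.3 × r⁵ = 58.9, so r = (58.9 / 19.3)^(1/5).
r = 3.0518^(1/5) ≈ 1.2500

1.250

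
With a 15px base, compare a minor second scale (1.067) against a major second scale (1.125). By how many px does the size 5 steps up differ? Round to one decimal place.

Minor second: 15.0 × 1.067⁵ = 20.745px
Major second: 15.0 × 1.125⁵ = 27.030px
Difference: 27.030 − 20.745 = 6.285px

6.3px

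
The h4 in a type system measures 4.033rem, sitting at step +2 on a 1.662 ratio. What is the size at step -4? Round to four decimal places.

0.1914rem

4.033 ÷ 1.662⁶ = 4.033 ÷ 21.07590 ≈ 0.1914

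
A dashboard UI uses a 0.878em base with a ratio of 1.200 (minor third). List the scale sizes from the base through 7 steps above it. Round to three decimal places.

0.878em, 1.054em, 1.264em, 1.517em, 1.821em, 2.185em, 2.622em, 3.146em

Step 0: 0.878em
Step 1: 0.878 × 1.200 = 1.054
Step 2: 0.878 × 1.200² = 1.264
Step 3: 0.878 × 1.200³ = 1.517
Step 4: 0.878 × 1.200⁴ = 1.821
Step 5: 0.878 × 1.200⁵ = 2.185
Step 6: 0.878 × 1.200⁶ = 2.622
Step 7: 0.878 × 1.200⁷ = 3.146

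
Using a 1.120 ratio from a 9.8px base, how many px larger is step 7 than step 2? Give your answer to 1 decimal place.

Step 2: 9.8 × 1.120² = 12.293px
Step 7: 9.8 × 1.120⁷ = 21.665px
Difference: 21.665 − 12.293 = 9.372px

9.4px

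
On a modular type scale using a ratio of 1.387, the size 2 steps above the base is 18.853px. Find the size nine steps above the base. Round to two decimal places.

186.17px

The gap is 9 − (2) = 7 steps, so the factor is 1.387^7.
18.853 × 1.387⁷ = 18.853 × 9.87496 ≈ 186.173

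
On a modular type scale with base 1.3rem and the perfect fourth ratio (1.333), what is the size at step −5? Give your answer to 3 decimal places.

Each step on a modular scale multiplies by the ratio, so the size n steps from the base is base × ratioⁿ.
1.3 ÷ 1.333⁵ = 1.3 ÷ 4.20873 ≈ 0.309

0.309rem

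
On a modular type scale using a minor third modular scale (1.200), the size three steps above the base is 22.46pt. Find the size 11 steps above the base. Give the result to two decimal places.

Moving from step +3 to step +11 is 8 steps up, so multiply by r⁸.
22.46 × 1.200⁸ = 22.46 × 4.29982 ≈ 96.574

96.57pt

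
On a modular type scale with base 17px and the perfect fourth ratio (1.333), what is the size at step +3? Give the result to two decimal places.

40.27px

17.0 × 1.333³ = 17.0 × 2.36859 ≈ 40.27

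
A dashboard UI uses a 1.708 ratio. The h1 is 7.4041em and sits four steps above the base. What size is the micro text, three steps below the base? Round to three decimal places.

0.175em

The gap is -3 − (4) = -7 steps, so the factor is 1.708^-7.
7.4041 ÷ 1.708⁷ = 7.4041 ÷ 42.40480 ≈ 0.175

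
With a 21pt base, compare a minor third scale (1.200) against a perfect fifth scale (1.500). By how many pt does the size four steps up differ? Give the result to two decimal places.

Minor third: 21.0 × 1.200⁴ = 43.5456pt
Perfect fifth: 21.0 × 1.500⁴ = 106.3125pt
Difference: 106.3125 − 43.5456 = 62.7669pt

62.77pt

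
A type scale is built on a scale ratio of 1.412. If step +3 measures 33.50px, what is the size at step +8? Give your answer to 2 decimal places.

33.50 × 1.412⁵ = 33.50 × 5.61272 ≈ 188.026

188.03px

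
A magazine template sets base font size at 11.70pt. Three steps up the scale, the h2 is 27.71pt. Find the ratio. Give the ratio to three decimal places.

r³ = 27.71 / 11.70, so r = (27.71/11.70)^(1/3).
r = 2.3684^(1/3) ≈ 1.3330

1.333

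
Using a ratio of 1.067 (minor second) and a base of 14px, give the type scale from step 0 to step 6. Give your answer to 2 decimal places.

14.00px, 14.94px, 15.94px, 17.01px, 18.15px, 19.36px, 20.66px

Step 0: 14px
Step 1: 14.0 × 1.067 = 14.94
Step 2: 14.0 × 1.067² = 15.94
Step 3: 14.0 × 1.067³ = 17.01
Step 4: 14.0 × 1.067⁴ = 18.15
Step 5: 14.0 × 1.067⁵ = 19.36
Step 6: 14.0 × 1.067⁶ = 20.66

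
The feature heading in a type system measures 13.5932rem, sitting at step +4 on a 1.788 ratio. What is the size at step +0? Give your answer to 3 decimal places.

13.5932 ÷ 1.788⁴ = 13.5932 ÷ 10.22045 ≈ 1.330

1.330rem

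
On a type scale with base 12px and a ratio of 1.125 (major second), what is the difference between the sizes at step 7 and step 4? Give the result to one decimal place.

8.1px

Step 4: 12.0 × 1.125⁴ = 19.222px
Step 7: 12.0 × 1.125⁷ = 27.368px
Difference: 27.368 − 19.222 = 8.146px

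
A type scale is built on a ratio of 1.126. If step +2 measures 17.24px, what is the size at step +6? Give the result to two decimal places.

27.71px

Moving from step +2 to step +6 is 4 steps up, so multiply by r⁴.
17.24 × 1.126⁴ = 17.24 × 1.60751 ≈ 27.713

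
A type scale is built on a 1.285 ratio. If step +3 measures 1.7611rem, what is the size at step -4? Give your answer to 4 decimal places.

The gap is -4 − (3) = -7 steps, so the factor is 1.285^-7.
1.7611 ÷ 1.285⁷ = 1.7611 ÷ 5.78525 ≈ 0.3044

0.3044rem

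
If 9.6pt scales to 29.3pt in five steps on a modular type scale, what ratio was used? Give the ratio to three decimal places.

The ratio satisfies 9.6 × r⁵ = 29.3, so r = (29.3 / 9.6)^(1/5).
r = 3.0521^(1/5) ≈ 1.2500

1.250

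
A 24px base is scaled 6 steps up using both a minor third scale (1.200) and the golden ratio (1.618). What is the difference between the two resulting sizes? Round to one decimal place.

358.9px

Minor third: 24.0 × 1.200⁶ = 71.664px
Golden ratio: 24.0 × 1.618⁶ = 430.608px
Difference: 430.608 − 71.664 = 358.944px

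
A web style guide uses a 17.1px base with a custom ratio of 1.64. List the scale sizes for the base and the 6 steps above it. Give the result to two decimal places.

17.10px, 28.04px, 45.99px, 75.43px, 123.70px, 202.87px, 332.70px

Step 0: 17.1px
Step 1: 17.1 × 1.64 = 28.04
Step 2: 17.1 × 1.64² = 45.99
Step 3: 17.1 × 1.64³ = 75.43
Step 4: 17.1 × 1.64⁴ = 123.70
Step 5: 17.1 × 1.64⁵ = 202.87
Step 6: 17.1 × 1.64⁶ = 332.70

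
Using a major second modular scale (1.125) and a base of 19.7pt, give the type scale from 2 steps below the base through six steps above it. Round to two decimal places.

Step -2: 19.7 ÷ 1.125² = 15.57
Step -1: 19.7 ÷ 1.125 = 17.51
Step 0: 19.7pt
Step 1: 19.7 × 1.125 = 22.16
Step 2: 19.7 × 1.125² = 24.93
Step 3: 19.7 × 1.125³ = 28.05
Step 4: 19.7 × 1.125⁴ = 31.56
Step 5: 19.7 × 1.125⁵ = 35.50
Step 6: 19.7 × 1.125⁶ = 39.94

15.57pt, 17.51pt, 19.70pt, 22.16pt, 24.93pt, 28.05pt, 31.56pt, 35.50pt, 39.94pt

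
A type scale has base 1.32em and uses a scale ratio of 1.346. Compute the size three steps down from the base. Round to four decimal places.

A modular type scale is a geometric sequence: sizeₙ = base × rⁿ.
1.32 ÷ 1.346³ = 1.32 ÷ 2.43857 ≈ 0.5413

0.5413em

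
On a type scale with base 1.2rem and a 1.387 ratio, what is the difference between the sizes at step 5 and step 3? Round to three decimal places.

Step 3: 1.2 × 1.387³ = 3.20192rem
Step 5: 1.2 × 1.387⁵ = 6.15976rem
Difference: 6.15976 − 3.20192 = 2.95784rem

2.958rem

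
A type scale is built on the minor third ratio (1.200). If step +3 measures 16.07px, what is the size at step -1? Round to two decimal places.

7.75px

Moving from step +3 to step -1 is 4 steps down, so divide by r⁴.
16.07 ÷ 1.200⁴ = 16.07 ÷ 2.07360 ≈ 7.750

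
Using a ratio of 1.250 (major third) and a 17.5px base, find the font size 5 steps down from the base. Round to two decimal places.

17.5 ÷ 1.250⁵ = 17.5 ÷ 3.05176 ≈ 5.73

5.73px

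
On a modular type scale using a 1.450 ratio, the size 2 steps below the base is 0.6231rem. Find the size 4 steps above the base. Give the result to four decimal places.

5.7912rem

Moving from step -2 to step +4 is 6 steps up, so multiply by r⁶.
0.6231 × 1.450⁶ = 0.6231 × 9.29411 ≈ 5.7912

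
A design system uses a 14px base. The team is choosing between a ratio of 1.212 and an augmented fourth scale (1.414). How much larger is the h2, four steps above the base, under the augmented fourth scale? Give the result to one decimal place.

At 1.212: 14.0 × 1.212⁴ = 30.209px
Augmented fourth: 14.0 × 1.414⁴ = 55.966px
Difference: 55.966 − 30.209 = 25.757px

25.8px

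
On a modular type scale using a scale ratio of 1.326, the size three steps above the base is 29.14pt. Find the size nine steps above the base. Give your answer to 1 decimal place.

158.4pt

29.14 × 1.326⁶ = 29.14 × 5.43577 ≈ 158.398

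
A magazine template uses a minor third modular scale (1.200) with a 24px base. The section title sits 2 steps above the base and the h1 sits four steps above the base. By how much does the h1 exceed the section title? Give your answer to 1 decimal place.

15.2px

Step 2: 24.0 × 1.200² = 34.560px
Step 4: 24.0 × 1.200⁴ = 49.766px
Difference: 49.766 − 34.560 = 15.206px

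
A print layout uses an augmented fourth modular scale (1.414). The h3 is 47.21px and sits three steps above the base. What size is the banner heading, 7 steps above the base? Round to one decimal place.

188.7px

47.21 × 1.414⁴ = 47.21 × 3.99758 ≈ 188.726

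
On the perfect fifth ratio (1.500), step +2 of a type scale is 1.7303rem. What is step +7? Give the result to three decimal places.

13.139rem

1.7303 × 1.500⁵ = 1.7303 × 7.59375 ≈ 13.139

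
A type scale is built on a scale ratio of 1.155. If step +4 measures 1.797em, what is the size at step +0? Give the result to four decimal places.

1.797 ÷ 1.155⁴ = 1.797 ÷ 1.77962 ≈ 1.0098

1.0098em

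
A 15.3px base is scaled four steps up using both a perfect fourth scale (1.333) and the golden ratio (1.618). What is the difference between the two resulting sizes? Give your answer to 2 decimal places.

56.55px

Perfect fourth: 15.3 × 1.333⁴ = 48.3072px
Golden ratio: 15.3 × 1.618⁴ = 104.8589px
Difference: 104.8589 − 48.3072 = 56.5517px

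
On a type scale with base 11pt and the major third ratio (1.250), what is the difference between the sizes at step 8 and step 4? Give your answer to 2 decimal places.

38.71pt

Step 4: 11.0 × 1.250⁴ = 26.8555pt
Step 8: 11.0 × 1.250⁸ = 65.5651pt
Difference: 65.5651 − 26.8555 = 38.7096pt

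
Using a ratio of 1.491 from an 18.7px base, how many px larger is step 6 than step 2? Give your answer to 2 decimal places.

Step 2: 18.7 × 1.491² = 41.5716px
Step 6: 18.7 × 1.491⁶ = 205.4506px
Difference: 205.4506 − 41.5716 = 163.8790px

163.88px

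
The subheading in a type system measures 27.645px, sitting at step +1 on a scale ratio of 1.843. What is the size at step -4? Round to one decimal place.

1.3px

27.645 ÷ 1.843⁵ = 27.645 ÷ 21.26310 ≈ 1.300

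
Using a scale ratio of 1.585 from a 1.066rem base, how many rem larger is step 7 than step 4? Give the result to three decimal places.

20.062rem

Step 4: 1.066 × 1.585⁴ = 6.72782rem
Step 7: 1.066 × 1.585⁷ = 26.78934rem
Difference: 26.78934 − 6.72782 = 20.06152rem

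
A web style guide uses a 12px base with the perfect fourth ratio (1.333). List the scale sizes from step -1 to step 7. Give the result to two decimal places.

9.00px, 12.00px, 16.00px, 21.32px, 28.42px, 37.89px, 50.50px, 67.32px, 89.74px

Step -1: 12.0 ÷ 1.333 = 9.00
Step 0: 12px
Step 1: 12.0 × 1.333 = 16.00
Step 2: 12.0 × 1.333² = 21.32
Step 3: 12.0 × 1.333³ = 28.42
Step 4: 12.0 × 1.333⁴ = 37.89
Step 5: 12.0 × 1.333⁵ = 50.50
Step 6: 12.0 × 1.333⁶ = 67.32
Step 7: 12.0 × 1.333⁷ = 89.74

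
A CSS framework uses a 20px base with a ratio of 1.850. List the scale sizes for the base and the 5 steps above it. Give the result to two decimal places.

20.00px, 37.00px, 68.45px, 126.63px, 234.27px, 433.40px

Step 0: 20px
Step 1: 20.0 × 1.850 = 37.00
Step 2: 20.0 × 1.850² = 68.45
Step 3: 20.0 × 1.850³ = 126.63
Step 4: 20.0 × 1.850⁴ = 234.27
Step 5: 20.0 × 1.850⁵ = 433.40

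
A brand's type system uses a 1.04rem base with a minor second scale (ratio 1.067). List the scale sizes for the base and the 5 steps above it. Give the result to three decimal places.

1.040rem, 1.110rem, 1.184rem, 1.263rem, 1.348rem, 1.438rem

Step 0: 1.04rem
Step 1: 1.04 × 1.067 = 1.110
Step 2: 1.04 × 1.067² = 1.184
Step 3: 1.04 × 1.067³ = 1.263
Step 4: 1.04 × 1.067⁴ = 1.348
Step 5: 1.04 × 1.067⁵ = 1.438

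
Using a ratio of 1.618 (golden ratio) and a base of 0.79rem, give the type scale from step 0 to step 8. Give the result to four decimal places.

Step 0: 0.79rem
Step 1: 0.79 × 1.618 = 1.2782
Step 2: 0.79 × 1.618² = 2.0682
Step 3: 0.79 × 1.618³ = 3.3463
Step 4: 0.79 × 1.618⁴ = 5.4143
Step 5: 0.79 × 1.618⁵ = 8.7603
Step 6: 0.79 × 1.618⁶ = 14.1742
Step 7: 0.79 × 1.618⁷ = 22.9338
Step 8: 0.79 × 1.618⁸ = 37.1069

0.7900rem, 1.2782rem, 2.0682rem, 3.3463rem, 5.4143rem, 8.7603rem, 14.1742rem, 22.9338rem, 37.1069rem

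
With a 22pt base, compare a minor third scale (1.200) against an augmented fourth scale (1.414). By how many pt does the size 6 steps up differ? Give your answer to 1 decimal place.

110.1pt

Minor third: 22.0 × 1.200⁶ = 65.692pt
Augmented fourth: 22.0 × 1.414⁶ = 175.841pt
Difference: 175.841 − 65.692 = 110.149pt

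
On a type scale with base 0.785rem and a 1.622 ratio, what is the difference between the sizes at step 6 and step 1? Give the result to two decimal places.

13.02rem

Step 1: 0.785 × 1.622 = 1.2733rem
Step 6: 0.785 × 1.622⁶ = 14.2947rem
Difference: 14.2947 − 1.2733 = 13.0214rem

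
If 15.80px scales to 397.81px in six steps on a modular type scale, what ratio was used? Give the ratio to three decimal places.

r⁶ = 397.81 / 15.80, so r = (397.81/15.80)^(1/6).
r = 25.1778^(1/6) ≈ 1.7120

1.712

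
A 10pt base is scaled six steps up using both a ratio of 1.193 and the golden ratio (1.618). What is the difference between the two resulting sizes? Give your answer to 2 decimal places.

At 1.193: 10.0 × 1.193⁶ = 28.8299pt
Golden ratio: 10.0 × 1.618⁶ = 179.4201pt
Difference: 179.4201 − 28.8299 = 150.5902pt

150.59pt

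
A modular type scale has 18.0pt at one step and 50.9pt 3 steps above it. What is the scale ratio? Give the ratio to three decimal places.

1.414

The ratio satisfies 18.0 × r³ = 50.9, so r = (50.9 / 18.0)^(1/3).
r = 2.8278^(1/3) ≈ 1.4141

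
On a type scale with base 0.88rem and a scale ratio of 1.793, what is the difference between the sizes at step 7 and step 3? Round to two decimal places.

47.35rem

Step 3: 0.88 × 1.793³ = 5.0725rem
Step 7: 0.88 × 1.793⁷ = 52.4258rem
Difference: 52.4258 − 5.0725 = 47.3533rem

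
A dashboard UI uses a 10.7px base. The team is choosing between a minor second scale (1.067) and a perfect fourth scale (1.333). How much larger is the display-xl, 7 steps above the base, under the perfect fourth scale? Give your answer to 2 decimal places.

Minor second: 10.7 × 1.067⁷ = 16.8475px
Perfect fourth: 10.7 × 1.333⁷ = 80.0193px
Difference: 80.0193 − 16.8475 = 63.1718px

63.17px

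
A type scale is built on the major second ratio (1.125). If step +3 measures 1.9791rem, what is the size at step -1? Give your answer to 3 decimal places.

1.236rem

The gap is -1 − (3) = -4 steps, so the factor is 1.125^-4.
1.9791 ÷ 1.125⁴ = 1.9791 ÷ 1.60181 ≈ 1.236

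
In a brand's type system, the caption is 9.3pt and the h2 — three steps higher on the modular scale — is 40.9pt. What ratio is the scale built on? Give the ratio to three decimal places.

r³ = 40.9 / 9.3, so r = (40.9/9.3)^(1/3).
r = 4.3978^(1/3) ≈ 1.6384

1.638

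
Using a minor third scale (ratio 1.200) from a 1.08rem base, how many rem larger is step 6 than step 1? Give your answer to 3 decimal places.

Step 1: 1.08 × 1.200 = 1.29600rem
Step 6: 1.08 × 1.200⁶ = 3.22486rem
Difference: 3.22486 − 1.29600 = 1.92886rem

1.929rem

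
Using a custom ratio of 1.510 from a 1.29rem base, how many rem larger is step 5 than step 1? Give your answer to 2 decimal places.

Step 1: 1.29 × 1.510 = 1.9479rem
Step 5: 1.29 × 1.510⁵ = 10.1269rem
Difference: 10.1269 − 1.9479 = 8.1790rem

8.18rem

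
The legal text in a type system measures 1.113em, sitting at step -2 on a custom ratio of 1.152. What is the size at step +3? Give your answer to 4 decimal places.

2.2582em

1.113 × 1.152⁵ = 1.113 × 2.02891 ≈ 2.2582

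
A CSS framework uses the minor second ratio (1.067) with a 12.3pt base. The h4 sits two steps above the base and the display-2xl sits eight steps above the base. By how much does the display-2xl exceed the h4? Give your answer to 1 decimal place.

Step 2: 12.3 × 1.067² = 14.003pt
Step 8: 12.3 × 1.067⁸ = 20.664pt
Difference: 20.664 − 14.003 = 6.661pt

6.7pt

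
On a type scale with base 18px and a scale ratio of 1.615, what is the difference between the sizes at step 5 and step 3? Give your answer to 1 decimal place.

121.9px

Step 3: 18.0 × 1.615³ = 75.821px
Step 5: 18.0 × 1.615⁵ = 197.758px
Difference: 197.758 − 75.821 = 121.937px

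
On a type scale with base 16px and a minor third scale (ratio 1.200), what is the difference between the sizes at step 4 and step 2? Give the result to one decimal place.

10.1px

Step 2: 16.0 × 1.200² = 23.040px
Step 4: 16.0 × 1.200⁴ = 33.178px
Difference: 33.178 − 23.040 = 10.138px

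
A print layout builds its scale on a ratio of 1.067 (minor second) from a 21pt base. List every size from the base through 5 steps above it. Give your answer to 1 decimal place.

21.0pt, 22.4pt, 23.9pt, 25.5pt, 27.2pt, 29.0pt

Step 0: 21pt
Step 1: 21.0 × 1.067 = 22.4
Step 2: 21.0 × 1.067² = 23.9
Step 3: 21.0 × 1.067³ = 25.5
Step 4: 21.0 × 1.067⁴ = 27.2
Step 5: 21.0 × 1.067⁵ = 29.0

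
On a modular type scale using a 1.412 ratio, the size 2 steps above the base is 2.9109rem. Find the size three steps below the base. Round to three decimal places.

0.519rem

2.9109 ÷ 1.412⁵ = 2.9109 ÷ 5.61272 ≈ 0.519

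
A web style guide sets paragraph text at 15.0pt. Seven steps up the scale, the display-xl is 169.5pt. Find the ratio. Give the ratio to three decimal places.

1.414

r⁷ = 169.5 / 15.0, so r = (169.5/15.0)^(1/7).
r = 11.3000^(1/7) ≈ 1.4140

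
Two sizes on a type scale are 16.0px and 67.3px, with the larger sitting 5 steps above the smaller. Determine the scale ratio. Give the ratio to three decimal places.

The ratio satisfies 16.0 × r⁵ = 67.3, so r = (67.3 / 16.0)^(1/5).
r = 4.2062^(1/5) ≈ 1.3328

1.333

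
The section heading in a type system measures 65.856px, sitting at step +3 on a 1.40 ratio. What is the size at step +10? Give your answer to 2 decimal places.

65.856 × 1.40⁷ = 65.856 × 10.54135 ≈ 694.211

694.21px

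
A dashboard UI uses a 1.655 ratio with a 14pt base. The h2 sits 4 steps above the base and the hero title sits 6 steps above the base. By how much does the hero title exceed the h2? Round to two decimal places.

Step 4: 14.0 × 1.655⁴ = 105.0316pt
Step 6: 14.0 × 1.655⁶ = 287.6842pt
Difference: 287.6842 − 105.0316 = 182.6526pt

182.65pt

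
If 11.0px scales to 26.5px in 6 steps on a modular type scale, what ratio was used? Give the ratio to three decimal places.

r⁶ = 26.5 / 11.0, so r = (26.5/11.0)^(1/6).
r = 2.4091^(1/6) ≈ 1.1578

1.158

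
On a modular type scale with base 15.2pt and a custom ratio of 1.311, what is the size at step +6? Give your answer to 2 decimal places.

15.2 × 1.311⁶ = 15.2 × 5.07711 ≈ 77.17

77.17pt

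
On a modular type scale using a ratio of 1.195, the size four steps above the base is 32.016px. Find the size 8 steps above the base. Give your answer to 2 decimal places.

65.29px

32.016 × 1.195⁴ = 32.016 × 2.03926 ≈ 65.289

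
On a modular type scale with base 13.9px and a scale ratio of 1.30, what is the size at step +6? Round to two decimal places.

A modular type scale is a geometric sequence: sizeₙ = base × rⁿ.
13.9 × 1.30⁶ = 13.9 × 4.82681 ≈ 67.09

67.09px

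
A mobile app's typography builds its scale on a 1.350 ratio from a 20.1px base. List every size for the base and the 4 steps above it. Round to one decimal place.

20.1px, 27.1px, 36.6px, 49.5px, 66.8px

Step 0: 20.1px
Step 1: 20.1 × 1.350 = 27.1
Step 2: 20.1 × 1.350² = 36.6
Step 3: 20.1 × 1.350³ = 49.5
Step 4: 20.1 × 1.350⁴ = 66.8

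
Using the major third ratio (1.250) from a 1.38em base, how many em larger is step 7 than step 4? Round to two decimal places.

3.21em

Step 4: 1.38 × 1.250⁴ = 3.3691em
Step 7: 1.38 × 1.250⁷ = 6.5804em
Difference: 6.5804 − 3.3691 = 3.2113em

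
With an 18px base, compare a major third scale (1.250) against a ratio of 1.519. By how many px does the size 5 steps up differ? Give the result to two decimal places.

Major third: 18.0 × 1.250⁵ = 54.9316px
At 1.519: 18.0 × 1.519⁵ = 145.5665px
Difference: 145.5665 − 54.9316 = 90.6349px

90.63px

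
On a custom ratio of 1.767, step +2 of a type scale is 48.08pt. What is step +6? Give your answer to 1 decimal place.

The gap is 6 − (2) = 4 steps, so the factor is 1.767^4.
48.08 × 1.767⁴ = 48.08 × 9.74869 ≈ 468.717

468.7pt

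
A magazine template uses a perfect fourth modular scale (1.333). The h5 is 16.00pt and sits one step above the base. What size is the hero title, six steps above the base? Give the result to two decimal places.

67.34pt

16.00 × 1.333⁵ = 16.00 × 4.20873 ≈ 67.340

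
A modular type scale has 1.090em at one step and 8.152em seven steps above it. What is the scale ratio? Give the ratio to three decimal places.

The ratio satisfies 1.090 × r⁷ = 8.152, so r = (8.152 / 1.090)^(1/7).
r = 7.4789^(1/7) ≈ 1.3330

1.333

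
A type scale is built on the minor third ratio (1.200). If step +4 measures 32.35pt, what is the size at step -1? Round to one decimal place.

13.0pt

32.35 ÷ 1.200⁵ = 32.35 ÷ 2.48832 ≈ 13.001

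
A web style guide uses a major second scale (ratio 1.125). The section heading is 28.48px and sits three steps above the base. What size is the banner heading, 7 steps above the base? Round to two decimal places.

45.62px

28.48 × 1.125⁴ = 28.48 × 1.60181 ≈ 45.619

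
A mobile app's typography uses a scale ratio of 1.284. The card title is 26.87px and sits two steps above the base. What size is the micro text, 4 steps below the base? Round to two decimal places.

26.87 ÷ 1.284⁶ = 26.87 ÷ 4.48116 ≈ 5.996

6.00px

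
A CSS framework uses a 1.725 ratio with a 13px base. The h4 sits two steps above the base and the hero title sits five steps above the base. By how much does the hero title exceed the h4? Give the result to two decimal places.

159.88px

Step 2: 13.0 × 1.725² = 38.6831px
Step 5: 13.0 × 1.725⁵ = 198.5587px
Difference: 198.5587 − 38.6831 = 159.8756px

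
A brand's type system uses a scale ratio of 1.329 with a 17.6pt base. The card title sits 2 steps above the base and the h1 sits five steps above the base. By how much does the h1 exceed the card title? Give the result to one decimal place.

41.9pt

Step 2: 17.6 × 1.329² = 31.086pt
Step 5: 17.6 × 1.329⁵ = 72.969pt
Difference: 72.969 − 31.086 = 41.883pt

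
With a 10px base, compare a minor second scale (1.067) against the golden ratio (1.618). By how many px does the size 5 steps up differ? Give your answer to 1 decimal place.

97.1px

Minor second: 10.0 × 1.067⁵ = 13.830px
Golden ratio: 10.0 × 1.618⁵ = 110.890px
Difference: 110.890 − 13.830 = 97.060px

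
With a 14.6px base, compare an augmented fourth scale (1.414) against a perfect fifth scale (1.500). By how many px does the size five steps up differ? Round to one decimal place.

Augmented fourth: 14.6 × 1.414⁵ = 82.528px
Perfect fifth: 14.6 × 1.500⁵ = 110.869px
Difference: 110.869 − 82.528 = 28.341px

28.3px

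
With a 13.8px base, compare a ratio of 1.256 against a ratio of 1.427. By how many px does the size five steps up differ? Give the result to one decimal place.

38.5px

At 1.256: 13.8 × 1.256⁵ = 43.135px
At 1.427: 13.8 × 1.427⁵ = 81.658px
Difference: 81.658 − 43.135 = 38.523px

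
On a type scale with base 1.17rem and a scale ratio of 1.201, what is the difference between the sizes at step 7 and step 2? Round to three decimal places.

Step 2: 1.17 × 1.201² = 1.68761rem
Step 7: 1.17 × 1.201⁷ = 4.21684rem
Difference: 4.21684 − 1.68761 = 2.52923rem

2.529rem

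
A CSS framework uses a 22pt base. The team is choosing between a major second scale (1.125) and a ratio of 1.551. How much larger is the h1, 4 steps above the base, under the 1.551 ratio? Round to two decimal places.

92.07pt

Major second: 22.0 × 1.125⁴ = 35.2397pt
At 1.551: 22.0 × 1.551⁴ = 127.3122pt
Difference: 127.3122 − 35.2397 = 92.0725pt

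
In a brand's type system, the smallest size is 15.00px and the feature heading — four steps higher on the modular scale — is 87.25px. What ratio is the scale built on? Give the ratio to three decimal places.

The ratio satisfies 15.00 × r⁴ = 87.25, so r = (87.25 / 15.00)^(1/4).
r = 5.8167^(1/4) ≈ 1.5530

1.553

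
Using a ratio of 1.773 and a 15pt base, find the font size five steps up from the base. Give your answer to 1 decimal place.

A modular type scale is a geometric sequence: sizeₙ = base × rⁿ.
15.0 × 1.773⁵ = 15.0 × 17.52039 ≈ 262.81

262.8pt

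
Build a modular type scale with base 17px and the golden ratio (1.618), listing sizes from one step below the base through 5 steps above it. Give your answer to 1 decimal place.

10.5px, 17.0px, 27.5px, 44.5px, 72.0px, 116.5px, 188.5px

Step -1: 17.0 ÷ 1.618 = 10.5
Step 0: 17px
Step 1: 17.0 × 1.618 = 27.5
Step 2: 17.0 × 1.618² = 44.5
Step 3: 17.0 × 1.618³ = 72.0
Step 4: 17.0 × 1.618⁴ = 116.5
Step 5: 17.0 × 1.618⁵ = 188.5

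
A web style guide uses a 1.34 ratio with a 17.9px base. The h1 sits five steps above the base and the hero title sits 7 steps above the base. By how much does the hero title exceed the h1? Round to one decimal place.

61.5px

Step 5: 17.9 × 1.34⁵ = 77.335px
Step 7: 17.9 × 1.34⁷ = 138.863px
Difference: 138.863 − 77.335 = 61.528px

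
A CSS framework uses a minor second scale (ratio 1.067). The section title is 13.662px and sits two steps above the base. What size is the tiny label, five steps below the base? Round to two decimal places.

13.662 ÷ 1.067⁷ = 13.662 ÷ 1.57453 ≈ 8.677

8.68px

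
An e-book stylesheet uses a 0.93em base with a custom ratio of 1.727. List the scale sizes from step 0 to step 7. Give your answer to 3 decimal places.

0.930em, 1.606em, 2.774em, 4.790em, 8.273em, 14.287em, 24.674em, 42.612em

Step 0: 0.93em
Step 1: 0.93 × 1.727 = 1.606
Step 2: 0.93 × 1.727² = 2.774
Step 3: 0.93 × 1.727³ = 4.790
Step 4: 0.93 × 1.727⁴ = 8.273
Step 5: 0.93 × 1.727⁵ = 14.287
Step 6: 0.93 × 1.727⁶ = 24.674
Step 7: 0.93 × 1.727⁷ = 42.612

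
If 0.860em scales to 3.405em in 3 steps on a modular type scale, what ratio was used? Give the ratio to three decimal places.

1.582

The ratio satisfies 0.860 × r³ = 3.405, so r = (3.405 / 0.860)^(1/3).
r = 3.9593^(1/3) ≈ 1.5820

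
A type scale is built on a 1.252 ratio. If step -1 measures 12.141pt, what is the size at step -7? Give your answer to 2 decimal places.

12.141 ÷ 1.252⁶ = 12.141 ÷ 3.85147 ≈ 3.152

3.15pt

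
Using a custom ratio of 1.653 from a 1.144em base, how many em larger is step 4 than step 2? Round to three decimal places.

5.415em

Step 2: 1.144 × 1.653² = 3.12588em
Step 4: 1.144 × 1.653⁴ = 8.54117em
Difference: 8.54117 − 3.12588 = 5.41529em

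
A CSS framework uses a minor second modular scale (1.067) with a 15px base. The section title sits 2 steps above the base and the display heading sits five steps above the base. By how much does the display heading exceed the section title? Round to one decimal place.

Step 2: 15.0 × 1.067² = 17.077px
Step 5: 15.0 × 1.067⁵ = 20.745px
Difference: 20.745 − 17.077 = 3.668px

3.7px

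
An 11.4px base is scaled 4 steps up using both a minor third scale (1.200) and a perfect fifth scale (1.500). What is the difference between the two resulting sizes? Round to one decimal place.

Minor third: 11.4 × 1.200⁴ = 23.639px
Perfect fifth: 11.4 × 1.500⁴ = 57.712px
Difference: 57.712 − 23.639 = 34.073px

34.1px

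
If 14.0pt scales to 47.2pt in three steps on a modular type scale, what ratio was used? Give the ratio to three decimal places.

r³ = 47.2 / 14.0, so r = (47.2/14.0)^(1/3).
r = 3.3714^(1/3) ≈ 1.4995

1.499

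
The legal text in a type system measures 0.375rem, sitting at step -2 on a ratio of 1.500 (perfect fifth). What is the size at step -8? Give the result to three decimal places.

Moving from step -2 to step -8 is 6 steps down, so divide by r⁶.
0.375 ÷ 1.500⁶ = 0.375 ÷ 11.39062 ≈ 0.033

0.033rem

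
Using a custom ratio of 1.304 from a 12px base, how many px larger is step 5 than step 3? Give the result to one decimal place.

18.6px

Step 3: 12.0 × 1.304³ = 26.608px
Step 5: 12.0 × 1.304⁵ = 45.245px
Difference: 45.245 − 26.608 = 18.637px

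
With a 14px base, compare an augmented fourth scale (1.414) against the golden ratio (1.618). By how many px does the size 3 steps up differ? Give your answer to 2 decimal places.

Augmented fourth: 14.0 × 1.414³ = 39.5800px
Golden ratio: 14.0 × 1.618³ = 59.3012px
Difference: 59.3012 − 39.5800 = 19.7212px

19.72px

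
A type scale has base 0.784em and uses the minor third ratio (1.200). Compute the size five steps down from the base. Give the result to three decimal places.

0.315em

A modular type scale is a geometric sequence: sizeₙ = base × rⁿ.
0.784 ÷ 1.200⁵ = 0.784 ÷ 2.48832 ≈ 0.315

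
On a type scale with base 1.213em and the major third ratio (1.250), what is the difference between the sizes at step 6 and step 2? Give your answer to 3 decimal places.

2.732em

Step 2: 1.213 × 1.250² = 1.89531em
Step 6: 1.213 × 1.250⁶ = 4.62723em
Difference: 4.62723 − 1.89531 = 2.73192em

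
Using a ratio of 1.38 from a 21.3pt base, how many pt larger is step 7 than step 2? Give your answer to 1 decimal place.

162.5pt

Step 2: 21.3 × 1.38² = 40.564pt
Step 7: 21.3 × 1.38⁷ = 203.017pt
Difference: 203.017 − 40.564 = 162.453pt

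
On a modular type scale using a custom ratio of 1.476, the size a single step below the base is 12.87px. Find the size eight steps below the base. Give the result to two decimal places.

0.84px

12.87 ÷ 1.476⁷ = 12.87 ÷ 15.26176 ≈ 0.843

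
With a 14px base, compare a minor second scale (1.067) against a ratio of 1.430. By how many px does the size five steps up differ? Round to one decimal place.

Minor second: 14.0 × 1.067⁵ = 19.362px
At 1.430: 14.0 × 1.430⁵ = 83.716px
Difference: 83.716 − 19.362 = 64.354px

64.4px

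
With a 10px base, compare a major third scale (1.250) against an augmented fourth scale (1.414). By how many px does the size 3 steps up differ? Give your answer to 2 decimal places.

Major third: 10.0 × 1.250³ = 19.5312px
Augmented fourth: 10.0 × 1.414³ = 28.2715px
Difference: 28.2715 − 19.5312 = 8.7403px

8.74px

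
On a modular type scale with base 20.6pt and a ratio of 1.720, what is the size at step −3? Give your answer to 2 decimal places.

20.6 ÷ 1.720³ = 20.6 ÷ 5.08845 ≈ 4.05

4.05pt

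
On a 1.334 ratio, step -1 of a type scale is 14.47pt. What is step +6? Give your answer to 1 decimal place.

108.8pt

Moving from step -1 to step +6 is 7 steps up, so multiply by r⁷.
14.47 × 1.334⁷ = 14.47 × 7.51780 ≈ 108.783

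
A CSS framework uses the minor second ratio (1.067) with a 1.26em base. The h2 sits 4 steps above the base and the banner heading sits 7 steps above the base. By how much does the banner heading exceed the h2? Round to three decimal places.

0.351em

Step 4: 1.26 × 1.067⁴ = 1.63316em
Step 7: 1.26 × 1.067⁷ = 1.98391em
Difference: 1.98391 − 1.63316 = 0.35075em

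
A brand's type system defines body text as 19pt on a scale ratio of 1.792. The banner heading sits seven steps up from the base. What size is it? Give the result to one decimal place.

A modular type scale is a geometric sequence: sizeₙ = base × rⁿ.
19.0 × 1.792⁷ = 19.0 × 59.34253 ≈ 1127.51

1127.5pt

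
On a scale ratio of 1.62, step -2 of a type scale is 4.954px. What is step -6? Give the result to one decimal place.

The gap is -6 − (-2) = -4 steps, so the factor is 1.62^-4.
4.954 ÷ 1.62⁴ = 4.954 ÷ 6.88748 ≈ 0.719

0.7px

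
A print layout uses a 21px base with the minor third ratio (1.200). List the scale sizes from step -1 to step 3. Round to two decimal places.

Step -1: 21.0 ÷ 1.200 = 17.50
Step 0: 21px
Step 1: 21.0 × 1.200 = 25.20
Step 2: 21.0 × 1.200² = 30.24
Step 3: 21.0 × 1.200³ = 36.29

17.50px, 21.00px, 25.20px, 30.24px, 36.29px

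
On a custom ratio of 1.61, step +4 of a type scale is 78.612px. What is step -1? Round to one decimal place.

7.3px

78.612 ÷ 1.61⁵ = 78.612 ÷ 10.81756 ≈ 7.267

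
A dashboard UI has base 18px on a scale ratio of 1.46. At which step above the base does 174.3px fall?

1.46ⁿ = 174.3 / 18 = 9.6833
n = ln(9.6833) / ln(1.46) = 2.2704 / 0.3784 ≈ 6.00

6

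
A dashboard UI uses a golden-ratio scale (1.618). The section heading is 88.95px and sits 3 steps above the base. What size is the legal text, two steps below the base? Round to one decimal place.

8.0px

88.95 ÷ 1.618⁵ = 88.95 ÷ 11.08901 ≈ 8.021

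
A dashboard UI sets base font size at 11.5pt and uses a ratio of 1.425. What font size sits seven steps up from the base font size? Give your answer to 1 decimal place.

11.5 × 1.425⁷ = 11.5 × 11.93175 ≈ 137.22

137.2pt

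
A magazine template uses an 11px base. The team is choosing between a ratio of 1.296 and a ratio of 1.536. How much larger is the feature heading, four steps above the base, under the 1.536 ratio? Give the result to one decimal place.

At 1.296: 11.0 × 1.296⁴ = 31.032px
At 1.536: 11.0 × 1.536⁴ = 61.229px
Difference: 61.229 − 31.032 = 30.197px

30.2px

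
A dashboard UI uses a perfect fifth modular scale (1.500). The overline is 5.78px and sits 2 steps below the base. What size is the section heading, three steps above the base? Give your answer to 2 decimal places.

43.89px

5.78 × 1.500⁵ = 5.78 × 7.59375 ≈ 43.892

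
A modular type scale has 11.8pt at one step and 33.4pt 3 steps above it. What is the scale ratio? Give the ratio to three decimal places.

1.415

The ratio satisfies 11.8 × r³ = 33.4, so r = (33.4 / 11.8)^(1/3).
r = 2.8305^(1/3) ≈ 1.4146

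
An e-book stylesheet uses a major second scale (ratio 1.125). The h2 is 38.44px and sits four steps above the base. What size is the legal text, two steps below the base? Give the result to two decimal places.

18.96px

The gap is -2 − (4) = -6 steps, so the factor is 1.125^-6.
38.44 ÷ 1.125⁶ = 38.44 ÷ 2.02729 ≈ 18.961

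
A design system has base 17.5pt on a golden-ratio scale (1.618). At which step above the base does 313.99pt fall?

1.618ⁿ = 313.99 / 17.5 = 17.9423
n = ln(17.9423) / ln(1.618) = 2.8872 / 0.4812 ≈ 6.00

6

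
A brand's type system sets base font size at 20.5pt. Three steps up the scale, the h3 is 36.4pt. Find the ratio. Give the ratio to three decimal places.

The ratio satisfies 20.5 × r³ = 36.4, so r = (36.4 / 20.5)^(1/3).
r = 1.7756^(1/3) ≈ 1.2109

1.211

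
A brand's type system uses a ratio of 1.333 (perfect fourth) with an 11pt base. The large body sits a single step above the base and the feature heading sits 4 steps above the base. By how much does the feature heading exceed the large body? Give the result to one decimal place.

20.1pt

Step 1: 11.0 × 1.333 = 14.663pt
Step 4: 11.0 × 1.333⁴ = 34.731pt
Difference: 34.731 − 14.663 = 20.068pt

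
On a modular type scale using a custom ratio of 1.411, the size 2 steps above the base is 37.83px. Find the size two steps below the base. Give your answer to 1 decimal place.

9.5px

Moving from step +2 to step -2 is 4 steps down, so divide by r⁴.
37.83 ÷ 1.411⁴ = 37.83 ÷ 3.96377 ≈ 9.544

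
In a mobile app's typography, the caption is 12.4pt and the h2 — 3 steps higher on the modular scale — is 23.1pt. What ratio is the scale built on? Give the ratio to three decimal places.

The ratio satisfies 12.4 × r³ = 23.1, so r = (23.1 / 12.4)^(1/3).
r = 1.8629^(1/3) ≈ 1.2304

1.230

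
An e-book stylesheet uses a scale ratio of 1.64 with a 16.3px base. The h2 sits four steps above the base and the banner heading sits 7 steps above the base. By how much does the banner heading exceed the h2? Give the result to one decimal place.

402.2px

Step 4: 16.3 × 1.64⁴ = 117.913px
Step 7: 16.3 × 1.64⁷ = 520.109px
Difference: 520.109 − 117.913 = 402.196px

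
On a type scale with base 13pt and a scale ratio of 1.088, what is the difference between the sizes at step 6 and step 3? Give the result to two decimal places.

4.82pt

Step 3: 13.0 × 1.088³ = 16.7429pt
Step 6: 13.0 × 1.088⁶ = 21.5634pt
Difference: 21.5634 − 16.7429 = 4.8205pt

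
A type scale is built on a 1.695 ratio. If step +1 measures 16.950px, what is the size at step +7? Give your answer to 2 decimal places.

401.96px

The gap is 7 − (1) = 6 steps, so the factor is 1.695^6.
16.950 × 1.695⁶ = 16.950 × 23.71473 ≈ 401.965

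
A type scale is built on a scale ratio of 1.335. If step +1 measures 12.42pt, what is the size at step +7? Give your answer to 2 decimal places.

70.31pt

The gap is 7 − (1) = 6 steps, so the factor is 1.335^6.
12.42 × 1.335⁶ = 12.42 × 5.66093 ≈ 70.309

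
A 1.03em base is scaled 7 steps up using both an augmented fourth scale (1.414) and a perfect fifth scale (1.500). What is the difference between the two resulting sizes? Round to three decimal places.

5.958em

Augmented fourth: 1.03 × 1.414⁷ = 11.64081em
Perfect fifth: 1.03 × 1.500⁷ = 17.59852em
Difference: 17.59852 − 11.64081 = 5.95771em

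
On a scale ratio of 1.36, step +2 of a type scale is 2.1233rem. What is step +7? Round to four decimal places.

9.8788rem

2.1233 × 1.36⁵ = 2.1233 × 4.65259 ≈ 9.8788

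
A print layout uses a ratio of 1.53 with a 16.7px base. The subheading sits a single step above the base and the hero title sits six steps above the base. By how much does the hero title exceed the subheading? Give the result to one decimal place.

Step 1: 16.7 × 1.53 = 25.551px
Step 6: 16.7 × 1.53⁶ = 214.222px
Difference: 214.222 − 25.551 = 188.671px

188.7px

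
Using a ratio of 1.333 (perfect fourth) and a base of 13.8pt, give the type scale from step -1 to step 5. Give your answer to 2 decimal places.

Step -1: 13.8 ÷ 1.333 = 10.35
Step 0: 13.8pt
Step 1: 13.8 × 1.333 = 18.40
Step 2: 13.8 × 1.333² = 24.52
Step 3: 13.8 × 1.333³ = 32.69
Step 4: 13.8 × 1.333⁴ = 43.57
Step 5: 13.8 × 1.333⁵ = 58.08

10.35pt, 13.80pt, 18.40pt, 24.52pt, 32.69pt, 43.57pt, 58.08pt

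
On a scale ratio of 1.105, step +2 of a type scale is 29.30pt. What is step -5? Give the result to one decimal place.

14.6pt

The gap is -5 − (2) = -7 steps, so the factor is 1.105^-7.
29.30 ÷ 1.105⁷ = 29.30 ÷ 2.01157 ≈ 14.566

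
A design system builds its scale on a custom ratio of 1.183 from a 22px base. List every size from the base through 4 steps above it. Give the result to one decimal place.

22.0px, 26.0px, 30.8px, 36.4px, 43.1px

Step 0: 22px
Step 1: 22.0 × 1.183 = 26.0
Step 2: 22.0 × 1.183² = 30.8
Step 3: 22.0 × 1.183³ = 36.4
Step 4: 22.0 × 1.183⁴ = 43.1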